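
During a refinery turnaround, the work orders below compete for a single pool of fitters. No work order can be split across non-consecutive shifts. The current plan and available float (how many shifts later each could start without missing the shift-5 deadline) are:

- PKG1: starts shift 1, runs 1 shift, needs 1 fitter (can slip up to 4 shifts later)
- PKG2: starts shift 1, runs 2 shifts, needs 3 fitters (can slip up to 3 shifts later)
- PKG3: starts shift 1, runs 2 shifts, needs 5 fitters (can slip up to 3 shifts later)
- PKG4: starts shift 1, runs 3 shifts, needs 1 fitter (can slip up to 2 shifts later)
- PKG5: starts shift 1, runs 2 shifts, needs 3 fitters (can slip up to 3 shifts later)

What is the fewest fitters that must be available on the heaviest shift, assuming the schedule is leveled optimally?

Early-start (PKG1@1, PKG2@1, PKG3@1, PKG4@1, PKG5@1) gives peak 13: s1:13  s2:12  s3:1  s4:0  s5:0.
Shift PKG3→4, PKG4→3, PKG5→2.
Schedule PKG1@1, PKG2@1, PKG3@4, PKG4@3, PKG5@2: s1:4  s2:6  s3:4  s4:6  s5:6 — peak 6.
Total fitter-shifts = 26 over 5 shifts ⇒ peak ≥ ⌈26/5⌉ = 6, so 6 is optimal.

6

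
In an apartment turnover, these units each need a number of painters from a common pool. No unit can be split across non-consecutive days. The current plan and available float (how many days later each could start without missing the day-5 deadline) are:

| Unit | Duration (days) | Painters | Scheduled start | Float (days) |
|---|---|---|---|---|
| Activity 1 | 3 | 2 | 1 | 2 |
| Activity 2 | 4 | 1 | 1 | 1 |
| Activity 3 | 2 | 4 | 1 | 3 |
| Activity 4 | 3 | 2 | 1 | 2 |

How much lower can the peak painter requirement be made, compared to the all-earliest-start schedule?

4

Early-start peak: d1:9  d2:9  d3:5  d4:1  d5:0 ⇒ 9.
Leveled (Activity 1@1, Activity 2@1, Activity 3@4, Activity 4@1): d1:5  d2:5  d3:5  d4:5  d5:4 ⇒ 5.
Reduction 9 − 5 = 4.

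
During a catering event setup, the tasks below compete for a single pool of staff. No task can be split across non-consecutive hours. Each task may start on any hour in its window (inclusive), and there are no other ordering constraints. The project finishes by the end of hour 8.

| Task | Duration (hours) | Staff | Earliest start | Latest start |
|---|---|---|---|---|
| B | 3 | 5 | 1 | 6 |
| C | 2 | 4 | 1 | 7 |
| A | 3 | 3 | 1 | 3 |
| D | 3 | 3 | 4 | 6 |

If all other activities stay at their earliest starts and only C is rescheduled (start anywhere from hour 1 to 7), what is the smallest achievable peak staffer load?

C@1: h1:12  h2:12  h3:8  h4:3  h5:3  h6:3  h7:0  h8:0 → peak 12
C@2: h1:8  h2:12  h3:12  h4:3  h5:3  h6:3  h7:0  h8:0 → peak 12
C@3: h1:8  h2:8  h3:12  h4:7  h5:3  h6:3  h7:0  h8:0 → peak 12
C@4: h1:8  h2:8  h3:8  h4:7  h5:7  h6:3  h7:0  h8:0 → peak 8
C@5: h1:8  h2:8  h3:8  h4:3  h5:7  h6:7  h7:0  h8:0 → peak 8
C@6: h1:8  h2:8  h3:8  h4:3  h5:3  h6:7  h7:4  h8:0 → peak 8
C@7: h1:8  h2:8  h3:8  h4:3  h5:3  h6:3  h7:4  h8:4 → peak 8
Best is C@4, peak 8.

8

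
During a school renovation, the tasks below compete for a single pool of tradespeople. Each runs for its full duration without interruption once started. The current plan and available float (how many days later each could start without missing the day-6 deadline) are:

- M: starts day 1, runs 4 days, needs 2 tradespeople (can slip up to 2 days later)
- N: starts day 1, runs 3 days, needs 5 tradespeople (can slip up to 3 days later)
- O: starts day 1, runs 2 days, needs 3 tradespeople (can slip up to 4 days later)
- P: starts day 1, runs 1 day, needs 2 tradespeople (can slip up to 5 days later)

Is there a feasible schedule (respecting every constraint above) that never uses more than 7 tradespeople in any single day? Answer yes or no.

Schedule M@1, N@1, O@4, P@4: d1:7  d2:7  d3:7  d4:7  d5:3  d6:0 — peak 7 ≤ 7.

yes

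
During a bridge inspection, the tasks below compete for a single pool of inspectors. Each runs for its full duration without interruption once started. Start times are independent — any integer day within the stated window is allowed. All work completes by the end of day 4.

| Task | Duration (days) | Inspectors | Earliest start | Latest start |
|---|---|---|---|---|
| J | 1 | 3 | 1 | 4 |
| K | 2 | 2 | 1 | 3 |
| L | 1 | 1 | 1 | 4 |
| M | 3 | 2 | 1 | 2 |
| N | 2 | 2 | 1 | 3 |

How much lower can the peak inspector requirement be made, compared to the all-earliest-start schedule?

5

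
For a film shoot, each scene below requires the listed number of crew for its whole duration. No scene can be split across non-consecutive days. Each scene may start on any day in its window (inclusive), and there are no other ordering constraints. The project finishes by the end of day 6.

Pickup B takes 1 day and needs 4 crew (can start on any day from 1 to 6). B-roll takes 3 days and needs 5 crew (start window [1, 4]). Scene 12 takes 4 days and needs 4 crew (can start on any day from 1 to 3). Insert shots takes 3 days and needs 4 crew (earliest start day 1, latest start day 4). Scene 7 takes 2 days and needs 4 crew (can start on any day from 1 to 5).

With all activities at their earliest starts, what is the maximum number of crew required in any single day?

Early-start schedule: Pickup B@1, B-roll@1, Scene 12@1, Insert shots@1, Scene 7@1.
Load per day: day 1: 21, day 2: 17, day 3: 13, day 4: 4, day 5: 0, day 6: 0.
Peak is 21.

21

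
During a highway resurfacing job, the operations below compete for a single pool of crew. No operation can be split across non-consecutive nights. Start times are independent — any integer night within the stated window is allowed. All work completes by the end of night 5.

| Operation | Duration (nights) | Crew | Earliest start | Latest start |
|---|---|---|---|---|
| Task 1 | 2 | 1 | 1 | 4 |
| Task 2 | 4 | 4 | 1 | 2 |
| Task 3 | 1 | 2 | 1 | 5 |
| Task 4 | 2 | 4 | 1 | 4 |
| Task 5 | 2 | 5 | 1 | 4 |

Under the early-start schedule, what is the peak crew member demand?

16

Early-start schedule: Task 1@1, Task 2@1, Task 3@1, Task 4@1, Task 5@1.
Load per night: night 1: 16, night 2: 14, night 3: 4, night 4: 4, night 5: 0.
Peak is 16.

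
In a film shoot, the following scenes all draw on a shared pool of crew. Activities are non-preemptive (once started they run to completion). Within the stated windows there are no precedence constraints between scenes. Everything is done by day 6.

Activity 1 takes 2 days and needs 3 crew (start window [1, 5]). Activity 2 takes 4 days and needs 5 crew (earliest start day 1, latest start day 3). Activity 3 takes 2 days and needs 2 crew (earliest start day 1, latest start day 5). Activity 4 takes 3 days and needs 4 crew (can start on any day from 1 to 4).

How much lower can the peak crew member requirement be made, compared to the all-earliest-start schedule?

5

Early-start peak: d1:14  d2:14  d3:9  d4:5  d5:0  d6:0 ⇒ 14.
Leveled (Activity 1@1, Activity 2@1, Activity 3@5, Activity 4@3): d1:8  d2:8  d3:9  d4:9  d5:6  d6:2 ⇒ 9.
Reduction 14 − 9 = 5.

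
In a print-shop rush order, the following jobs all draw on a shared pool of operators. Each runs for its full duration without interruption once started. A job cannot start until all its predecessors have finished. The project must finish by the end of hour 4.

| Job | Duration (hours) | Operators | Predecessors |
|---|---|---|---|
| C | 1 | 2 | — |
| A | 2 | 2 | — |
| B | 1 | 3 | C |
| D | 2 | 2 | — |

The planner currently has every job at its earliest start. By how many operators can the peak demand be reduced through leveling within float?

3

Early-start peak: h1:6  h2:7  h3:0  h4:0 ⇒ 7.
Leveled (C@1, A@1, B@4, D@2): h1:4  h2:4  h3:2  h4:3 ⇒ 4.
Reduction 7 − 4 = 3.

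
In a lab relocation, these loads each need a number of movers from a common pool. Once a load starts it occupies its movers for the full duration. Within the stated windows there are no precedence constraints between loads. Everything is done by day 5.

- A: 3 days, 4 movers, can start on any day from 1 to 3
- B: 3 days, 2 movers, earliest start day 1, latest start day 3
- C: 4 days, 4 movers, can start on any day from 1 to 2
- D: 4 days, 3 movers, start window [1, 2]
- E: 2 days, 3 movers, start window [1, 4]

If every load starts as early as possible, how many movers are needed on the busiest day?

16

Early-start schedule: A@1, B@1, C@1, D@1, E@1.
Load per day: day 1: 16, day 2: 16, day 3: 13, day 4: 7, day 5: 0.
Peak is 16.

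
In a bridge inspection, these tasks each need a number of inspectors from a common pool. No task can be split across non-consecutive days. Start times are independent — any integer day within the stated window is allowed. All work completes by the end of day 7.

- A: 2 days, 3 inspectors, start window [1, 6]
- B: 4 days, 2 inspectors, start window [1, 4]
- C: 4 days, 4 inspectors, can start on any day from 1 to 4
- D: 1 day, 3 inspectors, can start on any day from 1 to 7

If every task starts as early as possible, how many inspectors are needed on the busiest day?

Early-start schedule: A@1, B@1, C@1, D@1.
Load per day: day 1: 12, day 2: 9, day 3: 6, day 4: 6, day 5: 0, day 6: 0, day 7: 0.
Peak is 12.

12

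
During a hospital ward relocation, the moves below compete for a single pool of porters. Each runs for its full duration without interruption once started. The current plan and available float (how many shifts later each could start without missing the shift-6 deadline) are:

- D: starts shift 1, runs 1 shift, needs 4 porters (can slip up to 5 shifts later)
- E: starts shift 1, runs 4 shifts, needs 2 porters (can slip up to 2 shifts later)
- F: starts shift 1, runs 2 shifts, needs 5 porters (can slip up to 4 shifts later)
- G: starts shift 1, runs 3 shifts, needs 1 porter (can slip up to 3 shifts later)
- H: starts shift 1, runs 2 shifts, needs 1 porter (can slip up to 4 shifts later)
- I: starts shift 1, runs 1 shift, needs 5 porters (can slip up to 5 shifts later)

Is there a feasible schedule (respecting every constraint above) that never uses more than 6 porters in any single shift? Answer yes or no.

no

The minimum achievable peak is 7; 6 < 7, so no feasible schedule stays within the cap.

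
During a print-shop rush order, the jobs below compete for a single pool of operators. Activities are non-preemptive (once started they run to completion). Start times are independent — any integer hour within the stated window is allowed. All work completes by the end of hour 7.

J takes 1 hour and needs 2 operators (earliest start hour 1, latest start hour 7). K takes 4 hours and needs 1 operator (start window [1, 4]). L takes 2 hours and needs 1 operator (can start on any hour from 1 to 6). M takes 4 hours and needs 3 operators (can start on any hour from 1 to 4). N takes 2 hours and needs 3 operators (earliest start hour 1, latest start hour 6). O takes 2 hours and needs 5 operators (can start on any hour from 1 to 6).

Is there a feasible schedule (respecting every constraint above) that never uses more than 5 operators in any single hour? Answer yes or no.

no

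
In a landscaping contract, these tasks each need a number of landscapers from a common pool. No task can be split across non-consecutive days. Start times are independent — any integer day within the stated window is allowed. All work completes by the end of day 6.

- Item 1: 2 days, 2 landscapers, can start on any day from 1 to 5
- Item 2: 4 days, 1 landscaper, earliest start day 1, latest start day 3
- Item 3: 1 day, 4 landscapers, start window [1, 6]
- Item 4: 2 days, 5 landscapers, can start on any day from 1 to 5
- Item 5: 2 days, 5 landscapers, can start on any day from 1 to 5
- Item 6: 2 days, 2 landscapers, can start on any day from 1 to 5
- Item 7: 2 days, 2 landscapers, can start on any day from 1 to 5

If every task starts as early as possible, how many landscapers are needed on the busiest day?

Early-start schedule: Item 1@1, Item 2@1, Item 3@1, Item 4@1, Item 5@1, Item 6@1, Item 7@1.
Load per day: day 1: 21, day 2: 17, day 3: 1, day 4: 1, day 5: 0, day 6: 0.
Peak is 21.

21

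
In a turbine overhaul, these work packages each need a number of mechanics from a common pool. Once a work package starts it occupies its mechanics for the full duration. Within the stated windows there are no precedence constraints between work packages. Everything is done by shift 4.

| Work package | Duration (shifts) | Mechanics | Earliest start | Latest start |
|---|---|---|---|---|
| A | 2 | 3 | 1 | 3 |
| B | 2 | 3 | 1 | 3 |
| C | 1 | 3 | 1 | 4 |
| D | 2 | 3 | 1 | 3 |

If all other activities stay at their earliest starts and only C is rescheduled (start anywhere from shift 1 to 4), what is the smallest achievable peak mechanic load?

9

C@1: s1:12  s2:9  s3:0  s4:0 → peak 12
C@2: s1:9  s2:12  s3:0  s4:0 → peak 12
C@3: s1:9  s2:9  s3:3  s4:0 → peak 9
C@4: s1:9  s2:9  s3:0  s4:3 → peak 9
Best is C@3, peak 9.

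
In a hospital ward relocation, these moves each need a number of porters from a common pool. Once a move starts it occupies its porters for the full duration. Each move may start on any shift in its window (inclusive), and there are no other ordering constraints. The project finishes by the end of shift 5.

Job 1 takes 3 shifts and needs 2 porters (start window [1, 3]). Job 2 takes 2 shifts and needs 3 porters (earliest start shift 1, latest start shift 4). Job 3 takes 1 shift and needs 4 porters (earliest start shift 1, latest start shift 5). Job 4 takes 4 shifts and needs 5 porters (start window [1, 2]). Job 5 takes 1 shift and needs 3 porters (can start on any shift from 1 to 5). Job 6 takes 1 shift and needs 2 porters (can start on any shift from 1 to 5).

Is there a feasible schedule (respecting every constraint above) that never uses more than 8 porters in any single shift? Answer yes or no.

no

Total porter-shifts = 41; over 5 shifts the average is 41/5 > 8, so some shift must exceed 8.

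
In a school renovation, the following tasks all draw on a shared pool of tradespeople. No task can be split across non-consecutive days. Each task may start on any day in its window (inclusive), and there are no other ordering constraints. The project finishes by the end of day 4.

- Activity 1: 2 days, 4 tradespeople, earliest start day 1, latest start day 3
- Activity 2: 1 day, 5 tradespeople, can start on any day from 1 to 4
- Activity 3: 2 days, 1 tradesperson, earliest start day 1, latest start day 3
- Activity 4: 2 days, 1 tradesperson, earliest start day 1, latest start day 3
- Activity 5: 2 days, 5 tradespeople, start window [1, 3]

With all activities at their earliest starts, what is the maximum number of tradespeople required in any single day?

Early-start schedule: Activity 1@1, Activity 2@1, Activity 3@1, Activity 4@1, Activity 5@1.
Load per day: day 1: 16, day 2: 11, day 3: 0, day 4: 0.
Peak is 16.

16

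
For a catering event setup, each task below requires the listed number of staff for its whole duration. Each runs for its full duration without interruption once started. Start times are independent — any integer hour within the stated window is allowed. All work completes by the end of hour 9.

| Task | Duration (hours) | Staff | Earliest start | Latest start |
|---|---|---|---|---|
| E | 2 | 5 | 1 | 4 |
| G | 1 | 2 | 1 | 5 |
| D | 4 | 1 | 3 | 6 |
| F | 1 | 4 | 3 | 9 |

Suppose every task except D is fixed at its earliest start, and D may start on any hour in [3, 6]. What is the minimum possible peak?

7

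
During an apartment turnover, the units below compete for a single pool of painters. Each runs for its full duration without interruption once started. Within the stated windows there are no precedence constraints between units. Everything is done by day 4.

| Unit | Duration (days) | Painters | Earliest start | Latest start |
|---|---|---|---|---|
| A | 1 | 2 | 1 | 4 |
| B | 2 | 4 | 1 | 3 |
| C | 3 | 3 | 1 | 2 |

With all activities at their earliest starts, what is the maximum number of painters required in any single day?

9

Early-start schedule: A@1, B@1, C@1.
Load per day: day 1: 9, day 2: 7, day 3: 3, day 4: 0.
Peak is 9.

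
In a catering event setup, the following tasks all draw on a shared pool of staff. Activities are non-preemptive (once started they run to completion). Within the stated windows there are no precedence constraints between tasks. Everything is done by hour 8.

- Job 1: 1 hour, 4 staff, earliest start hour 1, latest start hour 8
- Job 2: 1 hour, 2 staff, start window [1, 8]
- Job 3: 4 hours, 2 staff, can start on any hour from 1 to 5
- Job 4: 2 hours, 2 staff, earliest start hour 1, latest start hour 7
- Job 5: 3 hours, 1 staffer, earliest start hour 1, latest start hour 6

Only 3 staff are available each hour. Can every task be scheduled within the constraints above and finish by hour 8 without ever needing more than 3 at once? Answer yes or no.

The minimum achievable peak is 4; 3 < 4, so no feasible schedule stays within the cap.

no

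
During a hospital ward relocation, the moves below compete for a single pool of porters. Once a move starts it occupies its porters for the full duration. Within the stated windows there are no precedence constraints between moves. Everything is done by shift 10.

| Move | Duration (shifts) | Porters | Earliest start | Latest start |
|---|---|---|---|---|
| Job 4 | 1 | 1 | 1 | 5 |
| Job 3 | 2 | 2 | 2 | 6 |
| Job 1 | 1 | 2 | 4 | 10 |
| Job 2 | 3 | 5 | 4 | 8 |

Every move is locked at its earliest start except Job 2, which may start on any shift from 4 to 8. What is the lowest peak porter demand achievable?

5

Job 2@4: s1:1  s2:2  s3:2  s4:7  s5:5  s6:5  s7:0  s8:0  s9:0  s10:0 → peak 7
Job 2@5: s1:1  s2:2  s3:2  s4:2  s5:5  s6:5  s7:5  s8:0  s9:0  s10:0 → peak 5
Job 2@6: s1:1  s2:2  s3:2  s4:2  s5:0  s6:5  s7:5  s8:5  s9:0  s10:0 → peak 5
Job 2@7: s1:1  s2:2  s3:2  s4:2  s5:0  s6:0  s7:5  s8:5  s9:5  s10:0 → peak 5
Job 2@8: s1:1  s2:2  s3:2  s4:2  s5:0  s6:0  s7:0  s8:5  s9:5  s10:5 → peak 5
Best is Job 2@5, peak 5.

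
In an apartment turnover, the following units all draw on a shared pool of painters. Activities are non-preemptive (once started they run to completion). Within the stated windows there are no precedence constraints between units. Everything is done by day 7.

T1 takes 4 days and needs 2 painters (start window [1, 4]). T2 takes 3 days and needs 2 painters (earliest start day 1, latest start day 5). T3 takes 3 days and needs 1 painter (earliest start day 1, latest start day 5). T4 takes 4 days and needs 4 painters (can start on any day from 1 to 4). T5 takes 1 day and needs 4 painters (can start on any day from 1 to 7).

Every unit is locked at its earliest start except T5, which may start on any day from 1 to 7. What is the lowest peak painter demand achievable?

9

T5@1: d1:13  d2:9  d3:9  d4:6  d5:0  d6:0  d7:0 → peak 13
T5@2: d1:9  d2:13  d3:9  d4:6  d5:0  d6:0  d7:0 → peak 13
T5@3: d1:9  d2:9  d3:13  d4:6  d5:0  d6:0  d7:0 → peak 13
T5@4: d1:9  d2:9  d3:9  d4:10  d5:0  d6:0  d7:0 → peak 10
T5@5: d1:9  d2:9  d3:9  d4:6  d5:4  d6:0  d7:0 → peak 9
T5@6: d1:9  d2:9  d3:9  d4:6  d5:0  d6:4  d7:0 → peak 9
T5@7: d1:9  d2:9  d3:9  d4:6  d5:0  d6:0  d7:4 → peak 9
Best is T5@5, peak 9.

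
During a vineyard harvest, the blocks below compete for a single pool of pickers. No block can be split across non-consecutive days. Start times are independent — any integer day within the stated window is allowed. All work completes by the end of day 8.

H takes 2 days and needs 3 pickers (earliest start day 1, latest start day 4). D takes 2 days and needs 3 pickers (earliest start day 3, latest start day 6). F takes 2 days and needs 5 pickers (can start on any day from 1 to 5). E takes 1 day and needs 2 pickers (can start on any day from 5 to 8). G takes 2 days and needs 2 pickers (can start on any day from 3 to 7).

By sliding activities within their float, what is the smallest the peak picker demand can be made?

5

Early-start (H@1, D@3, F@1, E@5, G@3) gives peak 8: d1:8  d2:8  d3:5  d4:5  d5:2  d6:0  d7:0  d8:0.
Shift F→5, E→7.
Schedule H@1, D@3, F@5, E@7, G@3: d1:3  d2:3  d3:5  d4:5  d5:5  d6:5  d7:2  d8:0 — peak 5.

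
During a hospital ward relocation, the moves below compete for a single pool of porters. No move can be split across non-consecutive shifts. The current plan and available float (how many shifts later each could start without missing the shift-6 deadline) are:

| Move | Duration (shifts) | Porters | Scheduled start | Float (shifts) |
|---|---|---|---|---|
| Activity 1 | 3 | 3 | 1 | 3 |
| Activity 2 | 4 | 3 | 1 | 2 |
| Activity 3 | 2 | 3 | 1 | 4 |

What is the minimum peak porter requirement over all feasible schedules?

Early-start (Activity 1@1, Activity 2@1, Activity 3@1) gives peak 9: s1:9  s2:9  s3:6  s4:3  s5:0  s6:0.
Shift Activity 3→4.
Schedule Activity 1@1, Activity 2@1, Activity 3@4: s1:6  s2:6  s3:6  s4:6  s5:3  s6:0 — peak 6.

6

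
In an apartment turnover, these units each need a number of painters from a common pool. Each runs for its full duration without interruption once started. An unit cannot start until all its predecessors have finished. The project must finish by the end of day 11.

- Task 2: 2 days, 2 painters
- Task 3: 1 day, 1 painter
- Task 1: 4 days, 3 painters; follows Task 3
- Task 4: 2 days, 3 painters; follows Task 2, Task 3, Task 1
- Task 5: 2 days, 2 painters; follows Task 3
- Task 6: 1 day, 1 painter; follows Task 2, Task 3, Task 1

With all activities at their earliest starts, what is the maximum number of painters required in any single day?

7

Early-start schedule: Task 2@1, Task 3@1, Task 1@2, Task 4@6, Task 5@2, Task 6@6.
Load per day: day 1: 3, day 2: 7, day 3: 5, day 4: 3, day 5: 3, day 6: 4, day 7: 3, day 8: 0, day 9: 0, day 10: 0, day 11: 0.
Peak is 7.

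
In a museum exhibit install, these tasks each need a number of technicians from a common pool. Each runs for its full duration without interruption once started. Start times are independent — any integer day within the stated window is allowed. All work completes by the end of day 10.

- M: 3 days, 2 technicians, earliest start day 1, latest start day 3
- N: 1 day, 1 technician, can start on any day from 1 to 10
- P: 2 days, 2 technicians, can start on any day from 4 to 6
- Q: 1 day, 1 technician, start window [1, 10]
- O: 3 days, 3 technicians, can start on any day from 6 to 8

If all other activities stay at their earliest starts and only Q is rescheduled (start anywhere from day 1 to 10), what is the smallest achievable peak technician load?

Q@1: d1:4  d2:2  d3:2  d4:2  d5:2  d6:3  d7:3  d8:3  d9:0  d10:0 → peak 4
Q@2: d1:3  d2:3  d3:2  d4:2  d5:2  d6:3  d7:3  d8:3  d9:0  d10:0 → peak 3
Q@3: d1:3  d2:2  d3:3  d4:2  d5:2  d6:3  d7:3  d8:3  d9:0  d10:0 → peak 3
Q@4: d1:3  d2:2  d3:2  d4:3  d5:2  d6:3  d7:3  d8:3  d9:0  d10:0 → peak 3
Q@5: d1:3  d2:2  d3:2  d4:2  d5:3  d6:3  d7:3  d8:3  d9:0  d10:0 → peak 3
Q@6: d1:3  d2:2  d3:2  d4:2  d5:2  d6:4  d7:3  d8:3  d9:0  d10:0 → peak 4
Q@7: d1:3  d2:2  d3:2  d4:2  d5:2  d6:3  d7:4  d8:3  d9:0  d10:0 → peak 4
Q@8: d1:3  d2:2  d3:2  d4:2  d5:2  d6:3  d7:3  d8:4  d9:0  d10:0 → peak 4
Q@9: d1:3  d2:2  d3:2  d4:2  d5:2  d6:3  d7:3  d8:3  d9:1  d10:0 → peak 3
Q@10: d1:3  d2:2  d3:2  d4:2  d5:2  d6:3  d7:3  d8:3  d9:0  d10:1 → peak 3
Best is Q@2, peak 3.

3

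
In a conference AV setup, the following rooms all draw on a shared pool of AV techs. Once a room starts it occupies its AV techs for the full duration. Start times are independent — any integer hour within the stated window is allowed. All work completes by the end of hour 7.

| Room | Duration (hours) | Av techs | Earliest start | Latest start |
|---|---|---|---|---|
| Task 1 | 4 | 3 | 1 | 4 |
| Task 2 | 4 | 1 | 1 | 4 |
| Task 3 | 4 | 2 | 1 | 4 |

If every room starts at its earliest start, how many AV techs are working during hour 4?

At early start, hour 4 has: Task 1, Task 2, Task 3.
Demand: 3 + 1 + 2 = 6.

6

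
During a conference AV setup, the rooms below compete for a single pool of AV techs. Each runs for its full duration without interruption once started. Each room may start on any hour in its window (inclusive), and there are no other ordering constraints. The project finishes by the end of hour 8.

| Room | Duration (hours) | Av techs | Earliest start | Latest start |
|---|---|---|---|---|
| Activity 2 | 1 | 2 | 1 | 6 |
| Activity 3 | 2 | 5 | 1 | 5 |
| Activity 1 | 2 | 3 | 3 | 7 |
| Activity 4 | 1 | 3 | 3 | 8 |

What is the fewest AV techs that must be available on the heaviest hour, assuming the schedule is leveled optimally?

5

Early-start (Activity 2@1, Activity 3@1, Activity 1@3, Activity 4@3) gives peak 7: h1:7  h2:5  h3:6  h4:3  h5:0  h6:0  h7:0  h8:0.
Shift Activity 3→2, Activity 1→4, Activity 4→6.
Schedule Activity 2@1, Activity 3@2, Activity 1@4, Activity 4@6: h1:2  h2:5  h3:5  h4:3  h5:3  h6:3  h7:0  h8:0 — peak 5.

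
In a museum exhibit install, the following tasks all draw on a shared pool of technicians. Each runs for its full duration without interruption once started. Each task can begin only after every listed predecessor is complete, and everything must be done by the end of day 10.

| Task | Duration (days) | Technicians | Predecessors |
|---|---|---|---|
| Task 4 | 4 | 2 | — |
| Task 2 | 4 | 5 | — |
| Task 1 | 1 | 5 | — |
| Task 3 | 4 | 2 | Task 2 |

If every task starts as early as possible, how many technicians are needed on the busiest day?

12

Early-start schedule: Task 4@1, Task 2@1, Task 1@1, Task 3@5.
Load per day: day 1: 12, day 2: 7, day 3: 7, day 4: 7, day 5: 2, day 6: 2, day 7: 2, day 8: 2, day 9: 0, day 10: 0.
Peak is 12.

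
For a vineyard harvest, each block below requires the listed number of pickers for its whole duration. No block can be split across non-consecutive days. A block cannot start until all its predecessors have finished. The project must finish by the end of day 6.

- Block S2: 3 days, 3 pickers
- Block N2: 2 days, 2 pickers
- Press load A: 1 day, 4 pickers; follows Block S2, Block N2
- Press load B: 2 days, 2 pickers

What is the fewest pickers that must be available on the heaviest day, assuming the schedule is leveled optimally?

4

Early-start (Block S2@1, Block N2@1, Press load A@4, Press load B@1) gives peak 7: d1:7  d2:7  d3:3  d4:4  d5:0  d6:0.
Shift Block N2→4, Press load A→6, Press load B→4.
Schedule Block S2@1, Block N2@4, Press load A@6, Press load B@4: d1:3  d2:3  d3:3  d4:4  d5:4  d6:4 — peak 4.
Total picker-days = 21 over 6 days ⇒ peak ≥ ⌈21/6⌉ = 4, so 4 is optimal.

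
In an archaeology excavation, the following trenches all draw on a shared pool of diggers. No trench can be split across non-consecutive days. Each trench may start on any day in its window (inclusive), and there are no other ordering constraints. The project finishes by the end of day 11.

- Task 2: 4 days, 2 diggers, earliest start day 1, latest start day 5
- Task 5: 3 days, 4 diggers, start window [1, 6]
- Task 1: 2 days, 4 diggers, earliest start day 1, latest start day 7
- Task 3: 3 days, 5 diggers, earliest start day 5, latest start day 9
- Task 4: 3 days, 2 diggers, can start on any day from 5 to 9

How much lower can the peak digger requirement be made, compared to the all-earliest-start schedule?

4

Early-start peak: d1:10  d2:10  d3:6  d4:2  d5:7  d6:7  d7:7  d8:0  d9:0  d10:0  d11:0 ⇒ 10.
Leveled (Task 2@1, Task 5@1, Task 1@4, Task 3@6, Task 4@9): d1:6  d2:6  d3:6  d4:6  d5:4  d6:5  d7:5  d8:5  d9:2  d10:2  d11:2 ⇒ 6.
Reduction 10 − 6 = 4.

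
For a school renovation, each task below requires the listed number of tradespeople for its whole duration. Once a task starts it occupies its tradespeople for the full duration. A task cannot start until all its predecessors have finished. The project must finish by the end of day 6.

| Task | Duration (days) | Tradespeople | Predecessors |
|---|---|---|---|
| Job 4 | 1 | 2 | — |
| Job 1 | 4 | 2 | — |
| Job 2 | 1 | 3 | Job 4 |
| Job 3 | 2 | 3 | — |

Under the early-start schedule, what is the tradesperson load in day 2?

At early start, day 2 has: Job 1, Job 2, Job 3.
Demand: 2 + 3 + 3 = 8.

8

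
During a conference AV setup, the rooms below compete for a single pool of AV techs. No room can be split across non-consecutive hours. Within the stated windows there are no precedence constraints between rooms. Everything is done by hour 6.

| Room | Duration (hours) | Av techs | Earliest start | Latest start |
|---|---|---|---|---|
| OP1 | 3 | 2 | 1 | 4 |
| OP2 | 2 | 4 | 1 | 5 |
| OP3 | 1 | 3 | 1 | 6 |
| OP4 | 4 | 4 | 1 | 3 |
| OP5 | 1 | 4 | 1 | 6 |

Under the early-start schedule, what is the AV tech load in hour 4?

4

At early start, hour 4 has: OP4.
Demand: 4 = 4.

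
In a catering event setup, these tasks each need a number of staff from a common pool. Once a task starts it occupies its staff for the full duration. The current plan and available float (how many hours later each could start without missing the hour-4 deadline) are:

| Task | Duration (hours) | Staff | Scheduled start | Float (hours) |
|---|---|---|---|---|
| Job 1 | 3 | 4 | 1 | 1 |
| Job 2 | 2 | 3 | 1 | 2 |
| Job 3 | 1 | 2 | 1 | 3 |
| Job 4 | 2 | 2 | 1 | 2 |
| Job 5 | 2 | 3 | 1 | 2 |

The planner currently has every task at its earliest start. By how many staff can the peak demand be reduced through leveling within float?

5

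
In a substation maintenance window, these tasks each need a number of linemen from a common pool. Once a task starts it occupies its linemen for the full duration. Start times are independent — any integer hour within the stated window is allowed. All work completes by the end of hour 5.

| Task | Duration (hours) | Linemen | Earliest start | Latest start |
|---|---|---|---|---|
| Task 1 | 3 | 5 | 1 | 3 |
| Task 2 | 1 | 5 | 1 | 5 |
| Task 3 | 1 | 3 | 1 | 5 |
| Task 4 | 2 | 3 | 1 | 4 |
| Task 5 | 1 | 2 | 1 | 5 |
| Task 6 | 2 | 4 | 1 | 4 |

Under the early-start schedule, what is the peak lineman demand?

Early-start schedule: Task 1@1, Task 2@1, Task 3@1, Task 4@1, Task 5@1, Task 6@1.
Load per hour: hour 1: 22, hour 2: 12, hour 3: 5, hour 4: 0, hour 5: 0.
Peak is 22.

22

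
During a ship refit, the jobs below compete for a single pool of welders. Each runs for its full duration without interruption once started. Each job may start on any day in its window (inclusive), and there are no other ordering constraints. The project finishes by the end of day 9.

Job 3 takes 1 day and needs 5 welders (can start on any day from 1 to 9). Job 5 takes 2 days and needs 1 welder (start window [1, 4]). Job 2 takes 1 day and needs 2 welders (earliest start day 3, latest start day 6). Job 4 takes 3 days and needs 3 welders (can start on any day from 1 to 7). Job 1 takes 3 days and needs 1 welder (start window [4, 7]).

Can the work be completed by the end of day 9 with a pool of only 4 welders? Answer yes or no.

no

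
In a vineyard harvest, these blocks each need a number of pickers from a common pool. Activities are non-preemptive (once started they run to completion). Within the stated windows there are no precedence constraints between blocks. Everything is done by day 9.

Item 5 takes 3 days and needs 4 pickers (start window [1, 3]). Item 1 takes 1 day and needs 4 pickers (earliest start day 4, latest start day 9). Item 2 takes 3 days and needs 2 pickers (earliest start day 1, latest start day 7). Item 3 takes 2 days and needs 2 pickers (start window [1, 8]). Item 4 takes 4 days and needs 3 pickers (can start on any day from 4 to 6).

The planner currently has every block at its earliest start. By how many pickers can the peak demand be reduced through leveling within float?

Early-start peak: d1:8  d2:8  d3:6  d4:7  d5:3  d6:3  d7:3  d8:0  d9:0 ⇒ 8.
Leveled (Item 5@1, Item 1@4, Item 2@5, Item 3@8, Item 4@5): d1:4  d2:4  d3:4  d4:4  d5:5  d6:5  d7:5  d8:5  d9:2 ⇒ 5.
Reduction 8 − 5 = 3.

3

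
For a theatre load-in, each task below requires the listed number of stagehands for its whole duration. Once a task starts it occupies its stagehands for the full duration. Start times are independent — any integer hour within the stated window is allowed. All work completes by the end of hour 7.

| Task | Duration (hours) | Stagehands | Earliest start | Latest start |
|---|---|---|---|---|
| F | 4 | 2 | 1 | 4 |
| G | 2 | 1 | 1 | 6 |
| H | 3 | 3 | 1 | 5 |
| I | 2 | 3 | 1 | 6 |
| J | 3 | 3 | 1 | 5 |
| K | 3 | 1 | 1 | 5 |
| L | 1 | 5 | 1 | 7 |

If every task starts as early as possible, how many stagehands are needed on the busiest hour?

Early-start schedule: F@1, G@1, H@1, I@1, J@1, K@1, L@1.
Load per hour: hour 1: 18, hour 2: 13, hour 3: 9, hour 4: 2, hour 5: 0, hour 6: 0, hour 7: 0.
Peak is 18.

18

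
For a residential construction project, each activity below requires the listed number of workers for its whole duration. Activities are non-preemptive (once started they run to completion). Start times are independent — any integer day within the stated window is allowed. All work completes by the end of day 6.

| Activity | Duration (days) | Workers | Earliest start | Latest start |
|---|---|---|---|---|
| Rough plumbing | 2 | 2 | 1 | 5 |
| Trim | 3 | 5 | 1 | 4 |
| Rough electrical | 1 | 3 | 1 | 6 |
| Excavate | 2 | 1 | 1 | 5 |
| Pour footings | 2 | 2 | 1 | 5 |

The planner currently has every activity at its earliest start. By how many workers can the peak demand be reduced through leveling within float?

Early-start peak: d1:13  d2:10  d3:5  d4:0  d5:0  d6:0 ⇒ 13.
Leveled (Rough plumbing@1, Trim@3, Rough electrical@6, Excavate@1, Pour footings@1): d1:5  d2:5  d3:5  d4:5  d5:5  d6:3 ⇒ 5.
Reduction 13 − 5 = 8.

8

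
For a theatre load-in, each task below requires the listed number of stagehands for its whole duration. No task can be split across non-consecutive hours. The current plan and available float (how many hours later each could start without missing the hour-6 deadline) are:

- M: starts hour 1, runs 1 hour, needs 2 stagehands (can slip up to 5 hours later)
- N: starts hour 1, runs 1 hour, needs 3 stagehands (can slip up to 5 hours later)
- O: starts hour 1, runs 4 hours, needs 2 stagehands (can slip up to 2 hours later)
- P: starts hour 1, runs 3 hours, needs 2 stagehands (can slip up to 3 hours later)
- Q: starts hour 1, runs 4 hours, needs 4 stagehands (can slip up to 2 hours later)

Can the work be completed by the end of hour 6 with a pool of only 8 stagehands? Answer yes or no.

Schedule M@1, N@1, O@1, P@2, Q@2: h1:7  h2:8  h3:8  h4:8  h5:4  h6:0 — peak 8 ≤ 8.

yes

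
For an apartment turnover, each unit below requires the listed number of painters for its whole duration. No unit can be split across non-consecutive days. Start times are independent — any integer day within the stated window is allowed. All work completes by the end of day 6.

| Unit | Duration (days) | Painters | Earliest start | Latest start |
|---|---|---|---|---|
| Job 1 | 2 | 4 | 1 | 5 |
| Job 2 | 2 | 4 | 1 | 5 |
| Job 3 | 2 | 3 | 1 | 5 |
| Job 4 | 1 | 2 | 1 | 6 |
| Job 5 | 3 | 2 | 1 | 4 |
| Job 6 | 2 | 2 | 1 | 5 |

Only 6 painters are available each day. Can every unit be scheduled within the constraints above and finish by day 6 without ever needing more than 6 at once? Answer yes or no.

yes

Schedule Job 1@1, Job 2@3, Job 3@5, Job 4@1, Job 5@2, Job 6@5: d1:6  d2:6  d3:6  d4:6  d5:5  d6:5 — peak 6 ≤ 6.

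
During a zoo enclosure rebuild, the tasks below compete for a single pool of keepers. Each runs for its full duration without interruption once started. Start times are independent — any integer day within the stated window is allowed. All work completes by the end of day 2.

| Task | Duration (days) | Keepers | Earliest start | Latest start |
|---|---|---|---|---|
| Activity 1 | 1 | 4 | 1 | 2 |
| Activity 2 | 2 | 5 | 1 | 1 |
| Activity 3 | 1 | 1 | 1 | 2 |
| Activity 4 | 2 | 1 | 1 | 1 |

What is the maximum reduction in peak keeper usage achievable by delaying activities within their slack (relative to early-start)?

1

Early-start peak: d1:11  d2:6 ⇒ 11.
Leveled (Activity 1@1, Activity 2@1, Activity 3@2, Activity 4@1): d1:10  d2:7 ⇒ 10.
Reduction 11 − 10 = 1.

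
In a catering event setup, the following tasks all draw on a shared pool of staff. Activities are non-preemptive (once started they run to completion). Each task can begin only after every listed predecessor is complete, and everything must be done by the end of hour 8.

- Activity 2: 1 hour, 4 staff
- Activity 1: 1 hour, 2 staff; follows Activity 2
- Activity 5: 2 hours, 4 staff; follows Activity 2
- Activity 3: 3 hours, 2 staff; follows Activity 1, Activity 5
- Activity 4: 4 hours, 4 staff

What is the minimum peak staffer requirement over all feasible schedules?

6

Early-start (Activity 2@1, Activity 1@2, Activity 5@2, Activity 3@4, Activity 4@1) gives peak 10: h1:8  h2:10  h3:8  h4:6  h5:2  h6:2  h7:0  h8:0.
Shift Activity 4→4.
Schedule Activity 2@1, Activity 1@2, Activity 5@2, Activity 3@4, Activity 4@4: h1:4  h2:6  h3:4  h4:6  h5:6  h6:6  h7:4  h8:0 — peak 6.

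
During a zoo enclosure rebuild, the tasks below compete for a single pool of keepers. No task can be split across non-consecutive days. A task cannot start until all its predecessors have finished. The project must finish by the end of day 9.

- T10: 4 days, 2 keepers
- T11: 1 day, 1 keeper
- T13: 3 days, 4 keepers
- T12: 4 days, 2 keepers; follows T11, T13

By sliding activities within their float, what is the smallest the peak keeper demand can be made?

4

Early-start (T10@1, T11@1, T13@1, T12@4) gives peak 7: d1:7  d2:6  d3:6  d4:4  d5:2  d6:2  d7:2  d8:0  d9:0.
Shift T10→4, T11→4, T12→5.
Schedule T10@4, T11@4, T13@1, T12@5: d1:4  d2:4  d3:4  d4:3  d5:4  d6:4  d7:4  d8:2  d9:0 — peak 4.
Total keeper-days = 29 over 9 days ⇒ peak ≥ ⌈29/9⌉ = 4, so 4 is optimal.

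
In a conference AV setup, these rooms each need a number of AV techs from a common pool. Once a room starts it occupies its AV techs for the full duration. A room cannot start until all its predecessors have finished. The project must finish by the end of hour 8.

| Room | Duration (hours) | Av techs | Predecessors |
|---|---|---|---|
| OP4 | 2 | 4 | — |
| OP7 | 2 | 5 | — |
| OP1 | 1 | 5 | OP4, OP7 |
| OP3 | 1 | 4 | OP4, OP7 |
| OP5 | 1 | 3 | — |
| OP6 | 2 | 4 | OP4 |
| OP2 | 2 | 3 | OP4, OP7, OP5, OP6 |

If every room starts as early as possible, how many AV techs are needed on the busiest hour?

Early-start schedule: OP4@1, OP7@1, OP1@3, OP3@3, OP5@1, OP6@3, OP2@5.
Load per hour: hour 1: 12, hour 2: 9, hour 3: 13, hour 4: 4, hour 5: 3, hour 6: 3, hour 7: 0, hour 8: 0.
Peak is 13.

13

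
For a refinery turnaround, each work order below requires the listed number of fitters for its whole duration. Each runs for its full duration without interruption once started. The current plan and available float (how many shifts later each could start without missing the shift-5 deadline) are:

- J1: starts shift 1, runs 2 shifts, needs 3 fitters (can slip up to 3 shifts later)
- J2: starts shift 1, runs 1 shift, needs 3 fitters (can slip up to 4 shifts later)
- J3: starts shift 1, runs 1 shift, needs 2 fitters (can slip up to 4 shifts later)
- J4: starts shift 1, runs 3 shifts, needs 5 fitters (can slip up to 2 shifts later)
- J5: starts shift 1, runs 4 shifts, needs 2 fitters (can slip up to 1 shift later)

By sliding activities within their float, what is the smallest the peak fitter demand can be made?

Early-start (J1@1, J2@1, J3@1, J4@1, J5@1) gives peak 15: s1:15  s2:10  s3:7  s4:2  s5:0.
Shift J3→2, J4→3, J5→2.
Schedule J1@1, J2@1, J3@2, J4@3, J5@2: s1:6  s2:7  s3:7  s4:7  s5:7 — peak 7.
Total fitter-shifts = 34 over 5 shifts ⇒ peak ≥ ⌈34/5⌉ = 7, so 7 is optimal.

7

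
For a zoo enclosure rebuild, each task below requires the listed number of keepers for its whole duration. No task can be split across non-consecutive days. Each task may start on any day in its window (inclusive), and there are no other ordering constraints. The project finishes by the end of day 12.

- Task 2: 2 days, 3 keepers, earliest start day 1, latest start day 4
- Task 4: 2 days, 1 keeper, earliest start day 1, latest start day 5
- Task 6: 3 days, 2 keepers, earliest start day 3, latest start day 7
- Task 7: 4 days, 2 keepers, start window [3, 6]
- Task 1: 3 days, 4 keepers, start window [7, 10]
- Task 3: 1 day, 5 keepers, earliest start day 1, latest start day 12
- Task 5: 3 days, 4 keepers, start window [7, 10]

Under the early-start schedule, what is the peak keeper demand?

Early-start schedule: Task 2@1, Task 4@1, Task 6@3, Task 7@3, Task 1@7, Task 3@1, Task 5@7.
Load per day: day 1: 9, day 2: 4, day 3: 4, day 4: 4, day 5: 4, day 6: 2, day 7: 8, day 8: 8, day 9: 8, day 10: 0, day 11: 0, day 12: 0.
Peak is 9.

9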